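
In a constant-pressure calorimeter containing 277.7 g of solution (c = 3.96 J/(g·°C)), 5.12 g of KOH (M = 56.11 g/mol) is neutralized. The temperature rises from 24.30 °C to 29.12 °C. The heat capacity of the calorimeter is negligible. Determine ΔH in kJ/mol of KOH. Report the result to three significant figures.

ΔH = -58.1 kJ/mol

|ΔT| = |29.12 − 24.30| = 4.82 °C
|q_surr| = (277.7 × 3.96) × 4.82 = 1099.692 × 4.82 = 5301 J
n(KOH) = 5.12 / 56.11 = 0.09125 mol
Temperature rose, so q_rxn = −|q_surr| = -5.301 kJ
ΔH = q_rxn / n = -58.09 kJ/mol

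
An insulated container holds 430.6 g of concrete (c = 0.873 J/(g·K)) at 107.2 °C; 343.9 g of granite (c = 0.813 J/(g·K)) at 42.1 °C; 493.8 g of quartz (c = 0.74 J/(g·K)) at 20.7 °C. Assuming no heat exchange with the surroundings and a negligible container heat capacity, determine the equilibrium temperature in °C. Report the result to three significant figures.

T_f = 58.4 °C

Σ mᵢcᵢ(T − Tᵢ) = 0  ⇒  T = Σ mᵢcᵢTᵢ / Σ mᵢcᵢ
Σ mᵢcᵢ = 430.6×0.873 + 343.9×0.813 + 493.8×0.74 = 1020.9165
Σ mᵢcᵢTᵢ = 375.9138×107.2 + 279.5907×42.1 + 365.412×20.7 = 59633
T = 59633 / 1020.9165 = 58.41 °C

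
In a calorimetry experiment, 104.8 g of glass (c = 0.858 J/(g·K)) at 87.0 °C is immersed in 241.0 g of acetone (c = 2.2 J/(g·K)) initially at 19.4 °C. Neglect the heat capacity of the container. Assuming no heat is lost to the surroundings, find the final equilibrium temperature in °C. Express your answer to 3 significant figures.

T_f = 29.2 °C

Heat lost by glass = heat gained by acetone.
(104.8)(0.858)(87.0 − T) = (241.0)(2.2)(T − 19.4)
89.9184 (87.0 − T) = 530.2 (T − 19.4)
7822.9 − 89.9184 T = 530.2 T − 10286
18108.9 = 620.1184 T
T = 29.20 °C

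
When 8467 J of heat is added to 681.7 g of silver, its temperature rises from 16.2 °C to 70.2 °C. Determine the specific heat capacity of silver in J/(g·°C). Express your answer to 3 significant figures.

c = q / (m ΔT) = 8467 / (681.7 × 54.0)
c = 8467 / 36811.8 = 0.230 J/(g·°C)

c = 0.230 J/(g·°C)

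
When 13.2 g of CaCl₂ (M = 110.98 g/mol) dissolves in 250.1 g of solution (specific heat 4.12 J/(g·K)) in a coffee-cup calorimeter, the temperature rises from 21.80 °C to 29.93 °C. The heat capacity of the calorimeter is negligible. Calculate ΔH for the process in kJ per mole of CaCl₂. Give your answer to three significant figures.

ΔH = -70.4 kJ/mol

|ΔT| = |29.93 − 21.80| = 8.13 °C
|q_surr| = (250.1 × 4.12) × 8.13 = 1030.412 × 8.13 = 8377.2 J
n(CaCl₂) = 13.2 / 110.98 = 0.11894 mol
Temperature rose, so q_rxn = −|q_surr| = -8.3772 kJ
ΔH = q_rxn / n = -70.43 kJ/mol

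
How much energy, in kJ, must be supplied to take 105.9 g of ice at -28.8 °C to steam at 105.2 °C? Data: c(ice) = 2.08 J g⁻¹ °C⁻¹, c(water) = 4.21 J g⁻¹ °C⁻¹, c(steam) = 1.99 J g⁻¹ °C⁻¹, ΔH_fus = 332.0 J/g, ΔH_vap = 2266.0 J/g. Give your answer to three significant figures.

q = 327 kJ

q1 (heat ice -28.8→0.0 °C): 105.9 × 2.08 × 28.8 = 6344 J
q2 (melt at 0 °C): 105.9 × 332.0 = 35159 J
q3 (heat water 0.0→100.0 °C): 105.9 × 4.21 × 100.0 = 44584 J
q4 (vaporize at 100 °C): 105.9 × 2266.0 = 239969 J
q5 (heat steam 100.0→105.2 °C): 105.9 × 1.99 × 5.2 = 1096 J
Total: 6344 + 35159 + 44584 + 239969 + 1096 = 327152 J = 327 kJ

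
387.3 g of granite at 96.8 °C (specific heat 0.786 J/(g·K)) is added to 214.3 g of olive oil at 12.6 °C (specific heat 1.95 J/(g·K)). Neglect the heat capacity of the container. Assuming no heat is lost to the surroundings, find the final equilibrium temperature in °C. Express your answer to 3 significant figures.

Heat lost by granite = heat gained by olive oil.
(387.3)(0.786)(96.8 − T) = (214.3)(1.95)(T − 12.6)
304.4178 (96.8 − T) = 417.885 (T − 12.6)
29468 − 304.4178 T = 417.885 T − 5265.4
34733.4 = 722.3028 T
T = 48.09 °C

T_f = 48.1 °C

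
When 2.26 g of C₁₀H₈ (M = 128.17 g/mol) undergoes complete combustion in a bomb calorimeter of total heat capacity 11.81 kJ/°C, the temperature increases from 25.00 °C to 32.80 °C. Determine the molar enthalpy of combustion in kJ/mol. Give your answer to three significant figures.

ΔH = -5220 kJ/mol

ΔT = 32.80 − 25.00 = 7.80 °C
q_cal = C_cal × ΔT = 11.81 × 7.80 = 92.118 kJ
n = 2.26 / 128.17 = 0.017633 mol
q_rxn = −q_cal = -92.118 kJ
ΔH = -92.118 / 0.017633 = -5224 kJ/mol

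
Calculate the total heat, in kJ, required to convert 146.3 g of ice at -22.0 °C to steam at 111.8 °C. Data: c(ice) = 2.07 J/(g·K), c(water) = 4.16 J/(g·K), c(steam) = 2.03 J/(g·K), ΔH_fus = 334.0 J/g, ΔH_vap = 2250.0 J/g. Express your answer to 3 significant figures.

q1 (heat ice -22.0→0.0 °C): 146.3 × 2.07 × 22.0 = 6663 J
q2 (melt at 0 °C): 146.3 × 334.0 = 48864 J
q3 (heat water 0.0→100.0 °C): 146.3 × 4.16 × 100.0 = 60861 J
q4 (vaporize at 100 °C): 146.3 × 2250.0 = 329175 J
q5 (heat steam 100.0→111.8 °C): 146.3 × 2.03 × 11.8 = 3504 J
Total: 6663 + 48864 + 60861 + 329175 + 3504 = 449067 J = 449 kJ

q = 449 kJ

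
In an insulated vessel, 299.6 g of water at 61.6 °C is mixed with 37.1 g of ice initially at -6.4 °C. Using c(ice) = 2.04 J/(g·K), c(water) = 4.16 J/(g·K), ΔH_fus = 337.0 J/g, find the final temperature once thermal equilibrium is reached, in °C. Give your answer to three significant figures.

Heat to bring ice to 0 °C and melt it: q₁ = 37.1×2.04×6.4 + 37.1×337.0 = 12987 J
Heat the water can supply cooling to 0 °C: 299.6×4.16×61.6 = 76774.3 J > q₁, so all ice melts.
Energy balance: 299.6×4.16×(61.6 − T) = 12987 + 37.1×4.16×(T − 0)
1246.336(61.6 − T) = 12987 + 154.336 T
76774.3 − 12987 = 1400.672 T
T = 63787.3 / 1400.672 = 45.54 °C

T_f = 45.5 °C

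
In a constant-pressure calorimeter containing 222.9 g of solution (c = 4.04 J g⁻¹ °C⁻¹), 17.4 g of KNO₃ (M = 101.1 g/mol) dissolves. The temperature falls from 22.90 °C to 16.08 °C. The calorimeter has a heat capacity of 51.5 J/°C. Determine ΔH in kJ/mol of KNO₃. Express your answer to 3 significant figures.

|ΔT| = |16.08 − 22.90| = 6.82 °C
|q_surr| = (222.9 × 4.04 + 51.5) × 6.82 = 952.016 × 6.82 = 6493 J
n(KNO₃) = 17.4 / 101.1 = 0.1721 mol
Temperature fell, so q_rxn = +|q_surr| = 6.493 kJ
ΔH = q_rxn / n = 37.73 kJ/mol

ΔH = 37.7 kJ/mol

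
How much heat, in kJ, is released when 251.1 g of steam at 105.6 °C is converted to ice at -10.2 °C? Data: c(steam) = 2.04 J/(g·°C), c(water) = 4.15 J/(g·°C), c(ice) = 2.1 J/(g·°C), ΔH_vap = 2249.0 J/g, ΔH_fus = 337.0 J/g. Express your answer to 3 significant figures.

q1 (cool steam 105.6→100 °C): 251.1 × 2.04 × 5.6 = 2869 J
q2 (condense at 100 °C): 251.1 × 2249.0 = 564724 J
q3 (cool water 100→0 °C): 251.1 × 4.15 × 100.0 = 104207 J
q4 (freeze at 0 °C): 251.1 × 337.0 = 84621 J
q5 (cool ice 0→-10.2 °C): 251.1 × 2.1 × 10.2 = 5379 J
Total: 2869 + 564724 + 104207 + 84621 + 5379 = 761800 J = 762 kJ

q = 762 kJ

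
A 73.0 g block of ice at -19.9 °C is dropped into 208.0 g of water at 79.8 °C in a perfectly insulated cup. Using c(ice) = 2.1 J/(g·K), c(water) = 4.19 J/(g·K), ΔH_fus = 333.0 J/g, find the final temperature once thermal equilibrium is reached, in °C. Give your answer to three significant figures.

T_f = 35.8 °C

Heat to bring ice to 0 °C and melt it: q₁ = 73.0×2.1×19.9 + 73.0×333.0 = 27360 J
Heat the water can supply cooling to 0 °C: 208.0×4.19×79.8 = 69547.3 J > q₁, so all ice melts.
Energy balance: 208.0×4.19×(79.8 − T) = 27360 + 73.0×4.19×(T − 0)
871.52(79.8 − T) = 27360 + 305.87 T
69547.3 − 27360 = 1177.39 T
T = 42187.3 / 1177.39 = 35.83 °C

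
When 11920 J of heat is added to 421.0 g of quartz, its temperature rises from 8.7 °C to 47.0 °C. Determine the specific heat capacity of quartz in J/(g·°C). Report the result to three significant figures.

c = 0.739 J/(g·°C)

c = q / (m ΔT) = 11920 / (421.0 × 38.3)
c = 11920 / 16124.3 = 0.739 J/(g·°C)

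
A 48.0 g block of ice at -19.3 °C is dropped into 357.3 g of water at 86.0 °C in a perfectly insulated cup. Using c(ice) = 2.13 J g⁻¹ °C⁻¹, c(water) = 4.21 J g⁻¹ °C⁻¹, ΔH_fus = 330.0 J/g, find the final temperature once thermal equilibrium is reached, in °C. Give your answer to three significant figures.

Heat to bring ice to 0 °C and melt it: q₁ = 48.0×2.13×19.3 + 48.0×330.0 = 17813 J
Heat the water can supply cooling to 0 °C: 357.3×4.21×86.0 = 129364 J > q₁, so all ice melts.
Energy balance: 357.3×4.21×(86.0 − T) = 17813 + 48.0×4.21×(T − 0)
1504.233(86.0 − T) = 17813 + 202.08 T
129364 − 17813 = 1706.313 T
T = 111551 / 1706.313 = 65.38 °C

T_f = 65.4 °C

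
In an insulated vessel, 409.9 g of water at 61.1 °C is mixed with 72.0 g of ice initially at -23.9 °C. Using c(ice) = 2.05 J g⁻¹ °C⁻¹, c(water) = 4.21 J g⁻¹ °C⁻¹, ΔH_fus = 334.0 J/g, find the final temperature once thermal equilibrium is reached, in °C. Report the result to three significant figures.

Heat to bring ice to 0 °C and melt it: q₁ = 72.0×2.05×23.9 + 72.0×334.0 = 27576 J
Heat the water can supply cooling to 0 °C: 409.9×4.21×61.1 = 105439 J > q₁, so all ice melts.
Energy balance: 409.9×4.21×(61.1 − T) = 27576 + 72.0×4.21×(T − 0)
1725.679(61.1 − T) = 27576 + 303.12 T
105439 − 27576 = 2028.799 T
T = 77863 / 2028.799 = 38.38 °C

T_f = 38.4 °C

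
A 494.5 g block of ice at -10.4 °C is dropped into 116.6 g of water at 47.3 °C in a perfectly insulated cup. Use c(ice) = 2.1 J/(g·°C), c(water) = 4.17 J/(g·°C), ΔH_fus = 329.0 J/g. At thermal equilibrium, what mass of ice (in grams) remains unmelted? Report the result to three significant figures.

Heat to warm all ice to 0 °C: 494.5×2.1×10.4 = 10800 J
Heat released by water cooling to 0 °C: 116.6×4.17×47.3 = 22998 J
22998 J < 10800 + 494.5×329.0 = 173490.5 J, so not all ice melts; final T = 0 °C.
Heat left for melting: 22998 − 10800 = 12198 J
Mass melted = 12198 / 329.0 = 37.08 g
Ice remaining = 494.5 − 37.08 = 457.42 g

m_ice remaining = 457 g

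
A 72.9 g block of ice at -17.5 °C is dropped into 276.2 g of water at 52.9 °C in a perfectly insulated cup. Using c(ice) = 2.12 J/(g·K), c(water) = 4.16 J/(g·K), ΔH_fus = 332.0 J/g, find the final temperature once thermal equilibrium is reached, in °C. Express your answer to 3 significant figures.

T_f = 23.3 °C

Heat to bring ice to 0 °C and melt it: q₁ = 72.9×2.12×17.5 + 72.9×332.0 = 26907 J
Heat the water can supply cooling to 0 °C: 276.2×4.16×52.9 = 60781.7 J > q₁, so all ice melts.
Energy balance: 276.2×4.16×(52.9 − T) = 26907 + 72.9×4.16×(T − 0)
1148.992(52.9 − T) = 26907 + 303.264 T
60781.7 − 26907 = 1452.256 T
T = 33874.7 / 1452.256 = 23.33 °C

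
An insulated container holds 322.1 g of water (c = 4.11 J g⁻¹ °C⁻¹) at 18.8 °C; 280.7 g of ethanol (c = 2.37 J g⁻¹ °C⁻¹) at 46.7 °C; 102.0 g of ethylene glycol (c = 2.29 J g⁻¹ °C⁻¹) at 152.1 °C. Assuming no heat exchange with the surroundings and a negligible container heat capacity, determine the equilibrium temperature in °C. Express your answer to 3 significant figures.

T_f = 41.2 °C

Σ mᵢcᵢ(T − Tᵢ) = 0  ⇒  T = Σ mᵢcᵢTᵢ / Σ mᵢcᵢ
Σ mᵢcᵢ = 322.1×4.11 + 280.7×2.37 + 102.0×2.29 = 2222.670
Σ mᵢcᵢTᵢ = 1323.831×18.8 + 665.259×46.7 + 233.58×152.1 = 91483
T = 91483 / 2222.670 = 41.16 °C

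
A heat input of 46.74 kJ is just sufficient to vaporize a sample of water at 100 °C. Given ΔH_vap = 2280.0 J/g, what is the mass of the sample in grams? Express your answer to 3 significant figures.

m = q / ΔH_vap = 46740 J / 2280.0 J/g = 20.5 g

m = 20.5 g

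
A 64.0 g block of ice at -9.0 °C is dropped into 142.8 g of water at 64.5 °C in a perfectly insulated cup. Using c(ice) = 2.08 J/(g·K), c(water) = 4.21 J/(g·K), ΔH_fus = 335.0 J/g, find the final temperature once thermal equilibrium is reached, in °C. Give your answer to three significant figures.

T_f = 18.5 °C

Heat to bring ice to 0 °C and melt it: q₁ = 64.0×2.08×9.0 + 64.0×335.0 = 22638 J
Heat the water can supply cooling to 0 °C: 142.8×4.21×64.5 = 38776.6 J > q₁, so all ice melts.
Energy balance: 142.8×4.21×(64.5 − T) = 22638 + 64.0×4.21×(T − 0)
601.188(64.5 − T) = 22638 + 269.44 T
38776.6 − 22638 = 870.628 T
T = 16138.6 / 870.628 = 18.54 °C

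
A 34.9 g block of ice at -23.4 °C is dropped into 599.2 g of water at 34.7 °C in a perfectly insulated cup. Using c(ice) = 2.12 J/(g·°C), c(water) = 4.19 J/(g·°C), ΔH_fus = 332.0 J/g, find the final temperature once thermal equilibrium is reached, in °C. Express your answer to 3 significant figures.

Heat to bring ice to 0 °C and melt it: q₁ = 34.9×2.12×23.4 + 34.9×332.0 = 13318 J
Heat the water can supply cooling to 0 °C: 599.2×4.19×34.7 = 87119.5 J > q₁, so all ice melts.
Energy balance: 599.2×4.19×(34.7 − T) = 13318 + 34.9×4.19×(T − 0)
2510.648(34.7 − T) = 13318 + 146.231 T
87119.5 − 13318 = 2656.879 T
T = 73801.5 / 2656.879 = 27.78 °C

T_f = 27.8 °C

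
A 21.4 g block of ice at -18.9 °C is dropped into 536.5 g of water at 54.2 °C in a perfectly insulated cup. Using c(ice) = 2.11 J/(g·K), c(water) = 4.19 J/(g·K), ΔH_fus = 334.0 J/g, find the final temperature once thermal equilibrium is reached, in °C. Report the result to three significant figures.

T_f = 48.7 °C

Heat to bring ice to 0 °C and melt it: q₁ = 21.4×2.11×18.9 + 21.4×334.0 = 8001.0 J
Heat the water can supply cooling to 0 °C: 536.5×4.19×54.2 = 121838 J > q₁, so all ice melts.
Energy balance: 536.5×4.19×(54.2 − T) = 8001.0 + 21.4×4.19×(T − 0)
2247.935(54.2 − T) = 8001.0 + 89.666 T
121838 − 8001.0 = 2337.601 T
T = 113837.0 / 2337.601 = 48.70 °C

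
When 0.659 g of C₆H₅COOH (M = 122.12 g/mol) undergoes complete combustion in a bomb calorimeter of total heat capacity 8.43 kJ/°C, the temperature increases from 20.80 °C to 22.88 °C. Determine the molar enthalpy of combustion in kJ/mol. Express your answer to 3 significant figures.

ΔT = 22.88 − 20.80 = 2.08 °C
q_cal = C_cal × ΔT = 8.43 × 2.08 = 17.5344 kJ
n = 0.659 / 122.12 = 0.005396 mol
q_rxn = −q_cal = -17.5344 kJ
ΔH = -17.5344 / 0.005396 = -3250 kJ/mol

ΔH = -3250 kJ/mol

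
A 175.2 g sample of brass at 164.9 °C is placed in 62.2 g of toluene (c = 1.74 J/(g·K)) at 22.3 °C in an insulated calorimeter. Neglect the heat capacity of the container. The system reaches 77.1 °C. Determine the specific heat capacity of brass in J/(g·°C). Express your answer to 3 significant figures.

c = 0.386 J/(g·°C)

q_gained = (62.2 × 1.74) × (77.1 − 22.3) = 5931 J
q_lost = 175.2 × c × (164.9 − 77.1) = 15382.56 c
Set equal: c = 5931 / 15382.56 = 0.386 J/(g·°C)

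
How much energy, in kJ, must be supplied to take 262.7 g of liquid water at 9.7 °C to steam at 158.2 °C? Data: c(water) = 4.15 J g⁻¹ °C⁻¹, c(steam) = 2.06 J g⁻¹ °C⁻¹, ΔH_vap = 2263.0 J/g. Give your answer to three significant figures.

q1 (heat water 9.7→100.0 °C): 262.7 × 4.15 × 90.3 = 98446 J
q2 (vaporize at 100 °C): 262.7 × 2263.0 = 594490 J
q3 (heat steam 100.0→158.2 °C): 262.7 × 2.06 × 58.2 = 31496 J
Total: 98446 + 594490 + 31496 = 724432 J = 724 kJ

q = 724 kJ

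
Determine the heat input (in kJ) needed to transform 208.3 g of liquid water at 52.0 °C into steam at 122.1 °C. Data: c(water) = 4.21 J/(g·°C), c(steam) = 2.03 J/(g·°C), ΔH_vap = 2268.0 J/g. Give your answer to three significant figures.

q1 (heat water 52.0→100.0 °C): 208.3 × 4.21 × 48.0 = 42093 J
q2 (vaporize at 100 °C): 208.3 × 2268.0 = 472424 J
q3 (heat steam 100.0→122.1 °C): 208.3 × 2.03 × 22.1 = 9345 J
Total: 42093 + 472424 + 9345 = 523862 J = 524 kJ

q = 524 kJ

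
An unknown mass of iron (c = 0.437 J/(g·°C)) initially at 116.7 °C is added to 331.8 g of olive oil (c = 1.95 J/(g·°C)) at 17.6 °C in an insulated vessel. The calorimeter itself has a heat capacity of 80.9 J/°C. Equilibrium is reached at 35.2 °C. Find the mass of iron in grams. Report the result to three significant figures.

m = 360 g

q_gained = (331.8 × 1.95 + 80.9) × (35.2 − 17.6) = 12810 J
q_lost = m × 0.437 × (116.7 − 35.2) = 35.6155 m
m = 12810 / 35.6155 = 360 g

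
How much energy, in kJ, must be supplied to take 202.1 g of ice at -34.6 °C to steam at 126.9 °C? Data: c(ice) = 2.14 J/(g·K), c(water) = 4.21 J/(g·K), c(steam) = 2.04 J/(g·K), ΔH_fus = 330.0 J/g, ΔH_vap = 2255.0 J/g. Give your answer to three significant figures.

q = 634 kJ

q1 (heat ice -34.6→0.0 °C): 202.1 × 2.14 × 34.6 = 14964 J
q2 (melt at 0 °C): 202.1 × 330.0 = 66693 J
q3 (heat water 0.0→100.0 °C): 202.1 × 4.21 × 100.0 = 85084 J
q4 (vaporize at 100 °C): 202.1 × 2255.0 = 455736 J
q5 (heat steam 100.0→126.9 °C): 202.1 × 2.04 × 26.9 = 11090 J
Total: 14964 + 66693 + 85084 + 455736 + 11090 = 633567 J = 634 kJ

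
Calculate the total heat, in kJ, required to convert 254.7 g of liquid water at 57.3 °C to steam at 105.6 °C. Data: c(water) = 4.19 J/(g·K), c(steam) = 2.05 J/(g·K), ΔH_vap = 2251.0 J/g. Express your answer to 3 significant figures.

q = 622 kJ

q1 (heat water 57.3→100.0 °C): 254.7 × 4.19 × 42.7 = 45569 J
q2 (vaporize at 100 °C): 254.7 × 2251.0 = 573330 J
q3 (heat steam 100.0→105.6 °C): 254.7 × 2.05 × 5.6 = 2924 J
Total: 45569 + 573330 + 2924 = 621823 J = 622 kJ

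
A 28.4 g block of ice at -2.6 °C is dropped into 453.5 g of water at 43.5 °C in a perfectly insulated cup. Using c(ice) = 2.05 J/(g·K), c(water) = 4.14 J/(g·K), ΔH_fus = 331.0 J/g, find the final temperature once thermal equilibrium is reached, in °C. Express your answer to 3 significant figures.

Heat to bring ice to 0 °C and melt it: q₁ = 28.4×2.05×2.6 + 28.4×331.0 = 9551.8 J
Heat the water can supply cooling to 0 °C: 453.5×4.14×43.5 = 81670.8 J > q₁, so all ice melts.
Energy balance: 453.5×4.14×(43.5 − T) = 9551.8 + 28.4×4.14×(T − 0)
1877.49(43.5 − T) = 9551.8 + 117.576 T
81670.8 − 9551.8 = 1995.066 T
T = 72119.0 / 1995.066 = 36.149 °C

T_f = 36.1 °C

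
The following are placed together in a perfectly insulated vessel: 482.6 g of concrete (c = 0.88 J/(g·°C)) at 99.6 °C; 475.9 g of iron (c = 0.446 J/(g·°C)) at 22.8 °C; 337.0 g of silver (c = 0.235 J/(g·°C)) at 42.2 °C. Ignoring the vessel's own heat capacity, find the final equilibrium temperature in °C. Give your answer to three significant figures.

Σ mᵢcᵢ(T − Tᵢ) = 0  ⇒  T = Σ mᵢcᵢTᵢ / Σ mᵢcᵢ
Σ mᵢcᵢ = 482.6×0.88 + 475.9×0.446 + 337.0×0.235 = 716.1344
Σ mᵢcᵢTᵢ = 424.688×99.6 + 212.2514×22.8 + 79.195×42.2 = 50480
T = 50480 / 716.1344 = 70.49 °C

T_f = 70.5 °C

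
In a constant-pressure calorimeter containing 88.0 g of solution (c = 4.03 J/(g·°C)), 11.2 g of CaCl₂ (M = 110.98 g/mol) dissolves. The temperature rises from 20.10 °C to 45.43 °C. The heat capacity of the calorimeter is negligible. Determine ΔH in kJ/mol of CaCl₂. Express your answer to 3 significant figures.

ΔH = -89.0 kJ/mol

|ΔT| = |45.43 − 20.10| = 25.33 °C
|q_surr| = (88.0 × 4.03) × 25.33 = 354.64 × 25.33 = 8983 J
n(CaCl₂) = 11.2 / 110.98 = 0.1009 mol
Temperature rose, so q_rxn = −|q_surr| = -8.983 kJ
ΔH = q_rxn / n = -89.03 kJ/mol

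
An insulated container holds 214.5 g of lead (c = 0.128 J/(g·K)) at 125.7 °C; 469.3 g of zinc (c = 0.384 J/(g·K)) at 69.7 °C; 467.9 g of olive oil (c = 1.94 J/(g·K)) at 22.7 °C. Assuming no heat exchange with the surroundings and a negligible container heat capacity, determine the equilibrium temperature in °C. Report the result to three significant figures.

T_f = 32.8 °C

Σ mᵢcᵢ(T − Tᵢ) = 0  ⇒  T = Σ mᵢcᵢTᵢ / Σ mᵢcᵢ
Σ mᵢcᵢ = 214.5×0.128 + 469.3×0.384 + 467.9×1.94 = 1115.3932
Σ mᵢcᵢTᵢ = 27.456×125.7 + 180.2112×69.7 + 907.726×22.7 = 36617
T = 36617 / 1115.3932 = 32.83 °C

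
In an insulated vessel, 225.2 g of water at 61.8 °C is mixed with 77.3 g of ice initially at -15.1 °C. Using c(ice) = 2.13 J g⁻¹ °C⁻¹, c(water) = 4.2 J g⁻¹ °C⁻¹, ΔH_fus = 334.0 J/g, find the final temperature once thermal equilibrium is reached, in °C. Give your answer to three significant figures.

T_f = 23.7 °C

Heat to bring ice to 0 °C and melt it: q₁ = 77.3×2.13×15.1 + 77.3×334.0 = 28304 J
Heat the water can supply cooling to 0 °C: 225.2×4.2×61.8 = 58452.9 J > q₁, so all ice melts.
Energy balance: 225.2×4.2×(61.8 − T) = 28304 + 77.3×4.2×(T − 0)
945.84(61.8 − T) = 28304 + 324.66 T
58452.9 − 28304 = 1270.50 T
T = 30148.9 / 1270.50 = 23.73 °C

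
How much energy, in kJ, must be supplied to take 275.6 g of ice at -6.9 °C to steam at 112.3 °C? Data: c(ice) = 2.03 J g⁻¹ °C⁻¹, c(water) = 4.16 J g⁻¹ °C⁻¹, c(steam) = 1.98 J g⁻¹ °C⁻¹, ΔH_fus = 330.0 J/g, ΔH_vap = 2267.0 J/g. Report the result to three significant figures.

q1 (heat ice -6.9→0.0 °C): 275.6 × 2.03 × 6.9 = 3860 J
q2 (melt at 0 °C): 275.6 × 330.0 = 90948 J
q3 (heat water 0.0→100.0 °C): 275.6 × 4.16 × 100.0 = 114650 J
q4 (vaporize at 100 °C): 275.6 × 2267.0 = 624785 J
q5 (heat steam 100.0→112.3 °C): 275.6 × 1.98 × 12.3 = 6712 J
Total: 3860 + 90948 + 114650 + 624785 + 6712 = 840955 J = 841 kJ

q = 841 kJ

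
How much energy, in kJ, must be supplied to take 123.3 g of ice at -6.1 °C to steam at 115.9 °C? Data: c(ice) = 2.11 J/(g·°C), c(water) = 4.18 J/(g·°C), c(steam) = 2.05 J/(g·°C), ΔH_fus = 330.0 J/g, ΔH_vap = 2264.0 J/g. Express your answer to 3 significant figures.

q = 377 kJ

q1 (heat ice -6.1→0.0 °C): 123.3 × 2.11 × 6.1 = 1587 J
q2 (melt at 0 °C): 123.3 × 330.0 = 40689 J
q3 (heat water 0.0→100.0 °C): 123.3 × 4.18 × 100.0 = 51539 J
q4 (vaporize at 100 °C): 123.3 × 2264.0 = 279151 J
q5 (heat steam 100.0→115.9 °C): 123.3 × 2.05 × 15.9 = 4019 J
Total: 1587 + 40689 + 51539 + 279151 + 4019 = 376985 J = 377 kJ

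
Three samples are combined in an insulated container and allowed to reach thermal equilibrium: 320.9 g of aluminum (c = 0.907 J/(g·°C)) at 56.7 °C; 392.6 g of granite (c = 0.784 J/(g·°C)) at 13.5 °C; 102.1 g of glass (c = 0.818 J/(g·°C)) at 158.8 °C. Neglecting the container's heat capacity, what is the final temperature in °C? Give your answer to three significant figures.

Σ mᵢcᵢ(T − Tᵢ) = 0  ⇒  T = Σ mᵢcᵢTᵢ / Σ mᵢcᵢ
Σ mᵢcᵢ = 320.9×0.907 + 392.6×0.784 + 102.1×0.818 = 682.3725
Σ mᵢcᵢTᵢ = 291.0563×56.7 + 307.7984×13.5 + 83.5178×158.8 = 33921
T = 33921 / 682.3725 = 49.71 °C

T_f = 49.7 °C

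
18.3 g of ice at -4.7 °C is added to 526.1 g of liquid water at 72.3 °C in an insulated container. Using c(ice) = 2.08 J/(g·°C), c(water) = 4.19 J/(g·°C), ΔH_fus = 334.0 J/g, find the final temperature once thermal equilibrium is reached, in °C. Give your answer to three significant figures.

T_f = 67.1 °C

Heat to bring ice to 0 °C and melt it: q₁ = 18.3×2.08×4.7 + 18.3×334.0 = 6291.1 J
Heat the water can supply cooling to 0 °C: 526.1×4.19×72.3 = 159375 J > q₁, so all ice melts.
Energy balance: 526.1×4.19×(72.3 − T) = 6291.1 + 18.3×4.19×(T − 0)
2204.359(72.3 − T) = 6291.1 + 76.677 T
159375 − 6291.1 = 2281.036 T
T = 153083.9 / 2281.036 = 67.11 °C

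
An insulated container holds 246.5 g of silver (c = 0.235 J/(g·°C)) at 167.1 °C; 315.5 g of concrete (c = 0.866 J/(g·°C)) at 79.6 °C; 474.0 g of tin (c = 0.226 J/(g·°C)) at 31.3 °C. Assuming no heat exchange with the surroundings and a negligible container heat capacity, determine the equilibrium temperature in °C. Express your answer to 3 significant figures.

T_f = 79.4 °C

Σ mᵢcᵢ(T − Tᵢ) = 0  ⇒  T = Σ mᵢcᵢTᵢ / Σ mᵢcᵢ
Σ mᵢcᵢ = 246.5×0.235 + 315.5×0.866 + 474.0×0.226 = 438.2745
Σ mᵢcᵢTᵢ = 57.9275×167.1 + 273.223×79.6 + 107.124×31.3 = 34781
T = 34781 / 438.2745 = 79.36 °C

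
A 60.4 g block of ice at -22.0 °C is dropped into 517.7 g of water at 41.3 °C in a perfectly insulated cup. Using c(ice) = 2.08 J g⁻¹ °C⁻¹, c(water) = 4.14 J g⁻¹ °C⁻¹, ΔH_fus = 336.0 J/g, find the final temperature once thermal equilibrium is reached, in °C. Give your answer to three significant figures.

Heat to bring ice to 0 °C and melt it: q₁ = 60.4×2.08×22.0 + 60.4×336.0 = 23058 J
Heat the water can supply cooling to 0 °C: 517.7×4.14×41.3 = 88517.4 J > q₁, so all ice melts.
Energy balance: 517.7×4.14×(41.3 − T) = 23058 + 60.4×4.14×(T − 0)
2143.278(41.3 − T) = 23058 + 250.056 T
88517.4 − 23058 = 2393.334 T
T = 65459.4 / 2393.334 = 27.35 °C

T_f = 27.4 °C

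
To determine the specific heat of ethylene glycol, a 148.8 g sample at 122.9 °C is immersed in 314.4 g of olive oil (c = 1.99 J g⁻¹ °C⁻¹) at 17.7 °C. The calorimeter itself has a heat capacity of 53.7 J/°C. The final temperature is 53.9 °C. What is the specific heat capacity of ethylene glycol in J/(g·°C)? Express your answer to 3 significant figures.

q_gained = (314.4 × 1.99 + 53.7) × (53.9 − 17.7) = 24590 J
q_lost = 148.8 × c × (122.9 − 53.9) = 10267.2 c
Set equal: c = 24590 / 10267.2 = 2.40 J/(g·°C)

c = 2.40 J/(g·°C)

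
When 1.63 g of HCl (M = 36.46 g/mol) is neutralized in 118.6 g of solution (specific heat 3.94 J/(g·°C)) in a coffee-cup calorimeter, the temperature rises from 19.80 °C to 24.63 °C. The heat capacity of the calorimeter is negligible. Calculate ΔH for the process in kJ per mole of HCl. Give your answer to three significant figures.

ΔH = -50.5 kJ/mol

|ΔT| = |24.63 − 19.80| = 4.83 °C
|q_surr| = (118.6 × 3.94) × 4.83 = 467.284 × 4.83 = 2257 J
n(HCl) = 1.63 / 36.46 = 0.04471 mol
Temperature rose, so q_rxn = −|q_surr| = -2.257 kJ
ΔH = q_rxn / n = -50.48 kJ/mol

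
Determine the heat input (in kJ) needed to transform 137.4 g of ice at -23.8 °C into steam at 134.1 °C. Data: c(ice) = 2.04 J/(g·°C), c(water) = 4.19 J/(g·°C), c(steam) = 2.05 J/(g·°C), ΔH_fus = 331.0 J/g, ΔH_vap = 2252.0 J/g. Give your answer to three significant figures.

q1 (heat ice -23.8→0.0 °C): 137.4 × 2.04 × 23.8 = 6671 J
q2 (melt at 0 °C): 137.4 × 331.0 = 45479 J
q3 (heat water 0.0→100.0 °C): 137.4 × 4.19 × 100.0 = 57571 J
q4 (vaporize at 100 °C): 137.4 × 2252.0 = 309425 J
q5 (heat steam 100.0→134.1 °C): 137.4 × 2.05 × 34.1 = 9605 J
Total: 6671 + 45479 + 57571 + 309425 + 9605 = 428751 J = 429 kJ

q = 429 kJ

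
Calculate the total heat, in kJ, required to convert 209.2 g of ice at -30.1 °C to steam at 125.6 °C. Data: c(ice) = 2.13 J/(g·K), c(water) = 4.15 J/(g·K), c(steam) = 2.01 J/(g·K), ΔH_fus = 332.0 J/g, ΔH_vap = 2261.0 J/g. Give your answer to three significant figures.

q = 653 kJ

q1 (heat ice -30.1→0.0 °C): 209.2 × 2.13 × 30.1 = 13412 J
q2 (melt at 0 °C): 209.2 × 332.0 = 69454 J
q3 (heat water 0.0→100.0 °C): 209.2 × 4.15 × 100.0 = 86818 J
q4 (vaporize at 100 °C): 209.2 × 2261.0 = 473001 J
q5 (heat steam 100.0→125.6 °C): 209.2 × 2.01 × 25.6 = 10765 J
Total: 13412 + 69454 + 86818 + 473001 + 10765 = 653450 J = 653 kJ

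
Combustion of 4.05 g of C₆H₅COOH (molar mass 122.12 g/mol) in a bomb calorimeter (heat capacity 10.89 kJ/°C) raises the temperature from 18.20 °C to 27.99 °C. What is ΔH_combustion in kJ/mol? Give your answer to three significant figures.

ΔT = 27.99 − 18.20 = 9.79 °C
q_cal = C_cal × ΔT = 10.89 × 9.79 = 106.6131 kJ
n = 4.05 / 122.12 = 0.033164 mol
q_rxn = −q_cal = -106.6131 kJ
ΔH = -106.6131 / 0.033164 = -3214.7 kJ/mol

ΔH = -3210 kJ/mol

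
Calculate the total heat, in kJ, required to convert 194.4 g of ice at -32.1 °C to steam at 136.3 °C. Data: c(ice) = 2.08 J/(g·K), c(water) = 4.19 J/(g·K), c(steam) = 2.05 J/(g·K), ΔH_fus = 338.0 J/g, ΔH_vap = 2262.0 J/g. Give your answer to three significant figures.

q1 (heat ice -32.1→0.0 °C): 194.4 × 2.08 × 32.1 = 12980 J
q2 (melt at 0 °C): 194.4 × 338.0 = 65707 J
q3 (heat water 0.0→100.0 °C): 194.4 × 4.19 × 100.0 = 81454 J
q4 (vaporize at 100 °C): 194.4 × 2262.0 = 439733 J
q5 (heat steam 100.0→136.3 °C): 194.4 × 2.05 × 36.3 = 14466 J
Total: 12980 + 65707 + 81454 + 439733 + 14466 = 614340 J = 614 kJ

q = 614 kJ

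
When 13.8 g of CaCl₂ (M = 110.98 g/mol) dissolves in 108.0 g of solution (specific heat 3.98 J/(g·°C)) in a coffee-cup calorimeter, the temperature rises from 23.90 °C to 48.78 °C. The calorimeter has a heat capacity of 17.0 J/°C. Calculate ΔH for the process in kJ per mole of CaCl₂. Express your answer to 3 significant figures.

ΔH = -89.4 kJ/mol

|ΔT| = |48.78 − 23.90| = 24.88 °C
|q_surr| = (108.0 × 3.98 + 17.0) × 24.88 = 446.84 × 24.88 = 11117 J
n(CaCl₂) = 13.8 / 110.98 = 0.12435 mol
Temperature rose, so q_rxn = −|q_surr| = -11.117 kJ
ΔH = q_rxn / n = -89.40 kJ/mol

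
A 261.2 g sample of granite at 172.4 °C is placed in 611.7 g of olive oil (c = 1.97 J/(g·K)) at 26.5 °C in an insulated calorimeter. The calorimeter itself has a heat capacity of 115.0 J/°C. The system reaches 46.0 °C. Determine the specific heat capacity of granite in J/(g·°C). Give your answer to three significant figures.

q_gained = (611.7 × 1.97 + 115.0) × (46.0 − 26.5) = 25740 J
q_lost = 261.2 × c × (172.4 − 46.0) = 33015.68 c
Set equal: c = 25740 / 33015.68 = 0.780 J/(g·°C)

c = 0.780 J/(g·°C)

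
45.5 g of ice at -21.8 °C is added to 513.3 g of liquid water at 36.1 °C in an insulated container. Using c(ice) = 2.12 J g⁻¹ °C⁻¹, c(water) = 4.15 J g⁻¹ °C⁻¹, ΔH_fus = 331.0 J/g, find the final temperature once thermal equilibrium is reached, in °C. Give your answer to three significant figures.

T_f = 25.8 °C

Heat to bring ice to 0 °C and melt it: q₁ = 45.5×2.12×21.8 + 45.5×331.0 = 17163 J
Heat the water can supply cooling to 0 °C: 513.3×4.15×36.1 = 76900.0 J > q₁, so all ice melts.
Energy balance: 513.3×4.15×(36.1 − T) = 17163 + 45.5×4.15×(T − 0)
2130.195(36.1 − T) = 17163 + 188.825 T
76900.0 − 17163 = 2319.020 T
T = 59737.0 / 2319.020 = 25.76 °C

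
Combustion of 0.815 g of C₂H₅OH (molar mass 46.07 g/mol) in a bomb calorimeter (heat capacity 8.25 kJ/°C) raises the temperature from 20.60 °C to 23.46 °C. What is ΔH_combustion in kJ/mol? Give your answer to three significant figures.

ΔT = 23.46 − 20.60 = 2.86 °C
q_cal = C_cal × ΔT = 8.25 × 2.86 = 23.595 kJ
n = 0.815 / 46.07 = 0.01769 mol
q_rxn = −q_cal = -23.595 kJ
ΔH = -23.595 / 0.01769 = -1334 kJ/mol

ΔH = -1330 kJ/mol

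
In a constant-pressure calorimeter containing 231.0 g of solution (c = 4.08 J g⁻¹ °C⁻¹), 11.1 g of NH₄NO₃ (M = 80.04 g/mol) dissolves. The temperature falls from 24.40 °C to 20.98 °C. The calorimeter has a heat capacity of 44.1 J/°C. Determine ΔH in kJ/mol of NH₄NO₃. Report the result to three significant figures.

ΔH = 24.3 kJ/mol

|ΔT| = |20.98 − 24.40| = 3.42 °C
|q_surr| = (231.0 × 4.08 + 44.1) × 3.42 = 986.58 × 3.42 = 3374 J
n(NH₄NO₃) = 11.1 / 80.04 = 0.1387 mol
Temperature fell, so q_rxn = +|q_surr| = 3.374 kJ
ΔH = q_rxn / n = 24.33 kJ/mol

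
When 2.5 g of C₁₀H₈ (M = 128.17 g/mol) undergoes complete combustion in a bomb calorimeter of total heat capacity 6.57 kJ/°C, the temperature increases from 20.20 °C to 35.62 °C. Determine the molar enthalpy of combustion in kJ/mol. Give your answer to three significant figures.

ΔT = 35.62 − 20.20 = 15.42 °C
q_cal = C_cal × ΔT = 6.57 × 15.42 = 101.3094 kJ
n = 2.5 / 128.17 = 0.01951 mol
q_rxn = −q_cal = -101.3094 kJ
ΔH = -101.3094 / 0.01951 = -5193 kJ/mol

ΔH = -5190 kJ/mol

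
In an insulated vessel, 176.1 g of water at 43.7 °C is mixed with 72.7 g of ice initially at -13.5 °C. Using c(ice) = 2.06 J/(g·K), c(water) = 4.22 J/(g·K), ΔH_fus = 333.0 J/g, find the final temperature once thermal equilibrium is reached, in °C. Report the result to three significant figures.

Heat to bring ice to 0 °C and melt it: q₁ = 72.7×2.06×13.5 + 72.7×333.0 = 26231 J
Heat the water can supply cooling to 0 °C: 176.1×4.22×43.7 = 32475.3 J > q₁, so all ice melts.
Energy balance: 176.1×4.22×(43.7 − T) = 26231 + 72.7×4.22×(T − 0)
743.142(43.7 − T) = 26231 + 306.794 T
32475.3 − 26231 = 1049.936 T
T = 6244.3 / 1049.936 = 5.947 °C

T_f = 5.95 °C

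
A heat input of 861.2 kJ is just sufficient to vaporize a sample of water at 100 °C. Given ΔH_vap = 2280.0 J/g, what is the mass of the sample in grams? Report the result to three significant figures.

m = 378 g

m = q / ΔH_vap = 861200 J / 2280.0 J/g = 378 g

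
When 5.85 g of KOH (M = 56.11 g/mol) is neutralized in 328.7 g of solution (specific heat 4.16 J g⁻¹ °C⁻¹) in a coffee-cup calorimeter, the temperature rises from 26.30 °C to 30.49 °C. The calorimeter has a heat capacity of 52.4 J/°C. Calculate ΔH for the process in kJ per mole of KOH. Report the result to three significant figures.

ΔH = -57.1 kJ/mol

|ΔT| = |30.49 − 26.30| = 4.19 °C
|q_surr| = (328.7 × 4.16 + 52.4) × 4.19 = 1419.792 × 4.19 = 5948.9 J
n(KOH) = 5.85 / 56.11 = 0.10426 mol
Temperature rose, so q_rxn = −|q_surr| = -5.9489 kJ
ΔH = q_rxn / n = -57.06 kJ/mol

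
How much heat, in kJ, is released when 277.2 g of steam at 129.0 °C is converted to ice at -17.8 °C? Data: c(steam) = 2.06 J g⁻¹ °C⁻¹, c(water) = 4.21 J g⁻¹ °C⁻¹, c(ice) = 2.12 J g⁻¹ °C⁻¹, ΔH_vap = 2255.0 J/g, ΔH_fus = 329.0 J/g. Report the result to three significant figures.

q = 860 kJ

q1 (cool steam 129.0→100 °C): 277.2 × 2.06 × 29.0 = 16560 J
q2 (condense at 100 °C): 277.2 × 2255.0 = 625086 J
q3 (cool water 100→0 °C): 277.2 × 4.21 × 100.0 = 116701 J
q4 (freeze at 0 °C): 277.2 × 329.0 = 91199 J
q5 (cool ice 0→-17.8 °C): 277.2 × 2.12 × 17.8 = 10460 J
Total: 16560 + 625086 + 116701 + 91199 + 10460 = 860006 J = 860 kJ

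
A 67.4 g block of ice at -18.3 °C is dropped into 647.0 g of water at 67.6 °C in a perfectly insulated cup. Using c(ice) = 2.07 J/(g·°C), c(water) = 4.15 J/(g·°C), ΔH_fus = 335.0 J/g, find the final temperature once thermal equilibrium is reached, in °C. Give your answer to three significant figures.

T_f = 52.7 °C

Heat to bring ice to 0 °C and melt it: q₁ = 67.4×2.07×18.3 + 67.4×335.0 = 25132 J
Heat the water can supply cooling to 0 °C: 647.0×4.15×67.6 = 181509 J > q₁, so all ice melts.
Energy balance: 647.0×4.15×(67.6 − T) = 25132 + 67.4×4.15×(T − 0)
2685.05(67.6 − T) = 25132 + 279.71 T
181509 − 25132 = 2964.76 T
T = 156377 / 2964.76 = 52.745 °C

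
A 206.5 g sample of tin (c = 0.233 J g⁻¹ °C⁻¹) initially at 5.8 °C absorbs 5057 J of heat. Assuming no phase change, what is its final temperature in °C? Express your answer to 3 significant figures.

ΔT = q / (m c) = 5057 / (206.5 × 0.233) = 105.1 °C
T_f = 5.8 + 105.1 = 110.9 °C

T_f = 111 °C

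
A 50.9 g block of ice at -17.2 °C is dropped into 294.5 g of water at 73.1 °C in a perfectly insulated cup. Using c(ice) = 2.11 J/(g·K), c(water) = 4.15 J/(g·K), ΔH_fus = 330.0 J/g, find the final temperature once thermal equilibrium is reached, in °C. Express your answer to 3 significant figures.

T_f = 49.3 °C

Heat to bring ice to 0 °C and melt it: q₁ = 50.9×2.11×17.2 + 50.9×330.0 = 18644 J
Heat the water can supply cooling to 0 °C: 294.5×4.15×73.1 = 89341.0 J > q₁, so all ice melts.
Energy balance: 294.5×4.15×(73.1 − T) = 18644 + 50.9×4.15×(T − 0)
1222.175(73.1 − T) = 18644 + 211.235 T
89341.0 − 18644 = 1433.410 T
T = 70697.0 / 1433.410 = 49.32 °C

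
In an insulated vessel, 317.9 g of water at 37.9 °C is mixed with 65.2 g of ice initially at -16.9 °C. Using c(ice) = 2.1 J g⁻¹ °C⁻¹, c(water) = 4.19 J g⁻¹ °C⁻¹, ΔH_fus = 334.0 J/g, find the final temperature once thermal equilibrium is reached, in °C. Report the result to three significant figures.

T_f = 16.4 °C

Heat to bring ice to 0 °C and melt it: q₁ = 65.2×2.1×16.9 + 65.2×334.0 = 24091 J
Heat the water can supply cooling to 0 °C: 317.9×4.19×37.9 = 50482.8 J > q₁, so all ice melts.
Energy balance: 317.9×4.19×(37.9 − T) = 24091 + 65.2×4.19×(T − 0)
1332.001(37.9 − T) = 24091 + 273.188 T
50482.8 − 24091 = 1605.189 T
T = 26391.8 / 1605.189 = 16.44 °C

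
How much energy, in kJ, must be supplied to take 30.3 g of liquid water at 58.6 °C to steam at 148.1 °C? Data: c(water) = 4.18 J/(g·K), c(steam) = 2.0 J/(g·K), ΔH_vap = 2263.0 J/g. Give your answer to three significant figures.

q = 76.7 kJ

q1 (heat water 58.6→100.0 °C): 30.3 × 4.18 × 41.4 = 5243 J
q2 (vaporize at 100 °C): 30.3 × 2263.0 = 68569 J
q3 (heat steam 100.0→148.1 °C): 30.3 × 2.0 × 48.1 = 2915 J
Total: 5243 + 68569 + 2915 = 76727 J = 76.7 kJ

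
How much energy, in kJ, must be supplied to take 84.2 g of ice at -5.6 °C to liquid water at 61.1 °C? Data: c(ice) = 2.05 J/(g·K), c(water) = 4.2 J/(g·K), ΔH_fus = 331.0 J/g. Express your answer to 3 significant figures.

q1 (heat ice -5.6→0.0 °C): 84.2 × 2.05 × 5.6 = 967 J
q2 (melt at 0 °C): 84.2 × 331.0 = 27870 J
q3 (heat water 0.0→61.1 °C): 84.2 × 4.2 × 61.1 = 21607 J
Total: 967 + 27870 + 21607 = 50444 J = 50.4 kJ

q = 50.4 kJ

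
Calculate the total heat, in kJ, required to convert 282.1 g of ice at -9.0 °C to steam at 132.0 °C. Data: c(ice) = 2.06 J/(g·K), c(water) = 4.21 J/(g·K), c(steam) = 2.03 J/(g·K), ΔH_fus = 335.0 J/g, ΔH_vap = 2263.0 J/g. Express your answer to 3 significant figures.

q = 875 kJ

q1 (heat ice -9.0→0.0 °C): 282.1 × 2.06 × 9.0 = 5230 J
q2 (melt at 0 °C): 282.1 × 335.0 = 94504 J
q3 (heat water 0.0→100.0 °C): 282.1 × 4.21 × 100.0 = 118764 J
q4 (vaporize at 100 °C): 282.1 × 2263.0 = 638392 J
q5 (heat steam 100.0→132.0 °C): 282.1 × 2.03 × 32.0 = 18325 J
Total: 5230 + 94504 + 118764 + 638392 + 18325 = 875215 J = 875 kJ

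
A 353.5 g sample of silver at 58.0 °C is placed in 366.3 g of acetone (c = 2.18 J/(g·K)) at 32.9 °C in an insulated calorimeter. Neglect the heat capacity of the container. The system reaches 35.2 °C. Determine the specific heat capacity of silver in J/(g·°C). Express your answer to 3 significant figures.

c = 0.228 J/(g·°C)

q_gained = (366.3 × 2.18) × (35.2 − 32.9) = 1837 J
q_lost = 353.5 × c × (58.0 − 35.2) = 8059.8 c
Set equal: c = 1837 / 8059.8 = 0.228 J/(g·°C)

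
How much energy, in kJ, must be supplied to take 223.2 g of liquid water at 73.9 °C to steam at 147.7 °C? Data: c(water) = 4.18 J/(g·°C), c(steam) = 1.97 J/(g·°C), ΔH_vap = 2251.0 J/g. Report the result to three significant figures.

q1 (heat water 73.9→100.0 °C): 223.2 × 4.18 × 26.1 = 24351 J
q2 (vaporize at 100 °C): 223.2 × 2251.0 = 502423 J
q3 (heat steam 100.0→147.7 °C): 223.2 × 1.97 × 47.7 = 20974 J
Total: 24351 + 502423 + 20974 = 547748 J = 548 kJ

q = 548 kJ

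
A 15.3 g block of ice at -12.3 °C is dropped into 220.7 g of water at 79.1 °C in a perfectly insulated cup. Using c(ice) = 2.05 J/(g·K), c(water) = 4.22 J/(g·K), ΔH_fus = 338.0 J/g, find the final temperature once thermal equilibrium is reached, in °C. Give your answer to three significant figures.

Heat to bring ice to 0 °C and melt it: q₁ = 15.3×2.05×12.3 + 15.3×338.0 = 5557.2 J
Heat the water can supply cooling to 0 °C: 220.7×4.22×79.1 = 73670.1 J > q₁, so all ice melts.
Energy balance: 220.7×4.22×(79.1 − T) = 5557.2 + 15.3×4.22×(T − 0)
931.354(79.1 − T) = 5557.2 + 64.566 T
73670.1 − 5557.2 = 995.920 T
T = 68112.9 / 995.920 = 68.39 °C

T_f = 68.4 °C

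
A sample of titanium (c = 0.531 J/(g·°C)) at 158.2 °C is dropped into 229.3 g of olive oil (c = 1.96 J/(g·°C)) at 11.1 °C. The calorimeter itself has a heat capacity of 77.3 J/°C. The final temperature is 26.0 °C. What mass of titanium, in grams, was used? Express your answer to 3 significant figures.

q_gained = (229.3 × 1.96 + 77.3) × (26.0 − 11.1) = 7848 J
q_lost = m × 0.531 × (158.2 − 26.0) = 70.1982 m
m = 7848 / 70.1982 = 112 g

m = 112 g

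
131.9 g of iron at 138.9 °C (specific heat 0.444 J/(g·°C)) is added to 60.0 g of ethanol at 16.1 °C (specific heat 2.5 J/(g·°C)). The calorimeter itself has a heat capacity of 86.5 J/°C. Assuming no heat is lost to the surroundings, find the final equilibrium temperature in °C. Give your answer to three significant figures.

Heat lost by iron = heat gained by ethanol + calorimeter.
(131.9)(0.444)(138.9 − T) = [(60.0)(2.5) + 86.5](T − 16.1)
58.5636 (138.9 − T) = 236.5 (T − 16.1)
8134.5 − 58.5636 T = 236.5 T − 3807.7
11942.2 = 295.0636 T
T = 40.47 °C

T_f = 40.5 °C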